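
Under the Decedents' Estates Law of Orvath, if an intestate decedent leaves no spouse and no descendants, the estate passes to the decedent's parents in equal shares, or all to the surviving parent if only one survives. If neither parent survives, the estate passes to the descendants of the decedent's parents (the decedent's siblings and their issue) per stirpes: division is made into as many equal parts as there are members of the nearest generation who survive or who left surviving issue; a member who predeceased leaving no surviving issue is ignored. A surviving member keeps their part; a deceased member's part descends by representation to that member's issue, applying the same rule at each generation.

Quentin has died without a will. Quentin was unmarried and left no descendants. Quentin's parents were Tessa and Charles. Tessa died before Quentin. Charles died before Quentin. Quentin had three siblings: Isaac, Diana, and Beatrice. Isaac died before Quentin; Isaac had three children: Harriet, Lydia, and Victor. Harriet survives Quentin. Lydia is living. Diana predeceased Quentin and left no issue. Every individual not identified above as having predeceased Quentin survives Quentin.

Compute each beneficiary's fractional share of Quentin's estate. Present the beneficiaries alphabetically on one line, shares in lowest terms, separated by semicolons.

Beatrice 1/2; Harriet 1/6; Lydia 1/6; Victor 1/6

Neither parent survives and there are no descendants, so the estate passes to Quentin's siblings and their issue per stirpes.
Diana left no surviving issue, so that branch lapses and is disregarded.
The estate is divided into 2 equal shares of 1/2 among Isaac, Beatrice.
Isaac predeceased; the 1/2 allotted to Isaac's branch passes to Isaac's issue by representation.
The 1/2 is divided into 3 equal shares of 1/6 among Harriet, Lydia, Victor.
Harriet is living and takes 1/6.
Lydia is living and takes 1/6.
Victor is living and takes 1/6.
Beatrice is living and takes 1/2.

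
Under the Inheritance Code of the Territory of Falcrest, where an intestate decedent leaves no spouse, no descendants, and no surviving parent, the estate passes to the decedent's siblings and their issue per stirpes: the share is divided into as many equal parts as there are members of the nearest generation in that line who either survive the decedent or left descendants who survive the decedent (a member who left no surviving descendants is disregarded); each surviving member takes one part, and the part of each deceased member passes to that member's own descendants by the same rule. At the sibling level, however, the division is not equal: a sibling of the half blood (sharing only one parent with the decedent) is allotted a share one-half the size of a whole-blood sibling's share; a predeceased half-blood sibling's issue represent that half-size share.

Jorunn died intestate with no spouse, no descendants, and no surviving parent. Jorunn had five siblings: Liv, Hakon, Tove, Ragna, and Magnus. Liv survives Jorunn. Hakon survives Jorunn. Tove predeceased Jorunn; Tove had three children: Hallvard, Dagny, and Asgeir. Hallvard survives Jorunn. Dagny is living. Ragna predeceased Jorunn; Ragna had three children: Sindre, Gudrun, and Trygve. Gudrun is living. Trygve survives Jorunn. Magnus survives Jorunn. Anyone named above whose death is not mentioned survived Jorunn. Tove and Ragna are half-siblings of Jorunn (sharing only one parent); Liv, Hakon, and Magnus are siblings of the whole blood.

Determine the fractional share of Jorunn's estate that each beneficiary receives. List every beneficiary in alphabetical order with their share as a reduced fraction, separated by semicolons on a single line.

Asgeir 1/24; Dagny 1/24; Gudrun 1/24; Hakon 1/4; Hallvard 1/24; Liv 1/4; Magnus 1/4; Sindre 1/24; Trygve 1/24

No spouse, descendants, or parent survives, so the estate passes to Jorunn's siblings per stirpes.
Half-blood siblings count for one-half the weight of whole-blood siblings at the initial division.
Dividing 1 in proportion to weights (total weight 4): Liv (weight 1) → 1/4; Hakon (weight 1) → 1/4; Tove (weight 1/2) → 1/8; Ragna (weight 1/2) → 1/8; Magnus (weight 1) → 1/4.
Liv is living and takes 1/4.
Hakon is living and takes 1/4.
Tove predeceased; the 1/8 allotted to Tove's branch passes to Tove's issue by representation.
The 1/8 is divided into 3 equal shares of 1/24 among Hallvard, Dagny, Asgeir.
Hallvard is living and takes 1/24.
Dagny is living and takes 1/24.
Asgeir is living and takes 1/24.
Ragna predeceased; the 1/8 allotted to Ragna's branch passes to Ragna's issue by representation.
The 1/8 is divided into 3 equal shares of 1/24 among Sindre, Gudrun, Trygve.
Sindre is living and takes 1/24.
Gudrun is living and takes 1/24.
Trygve is living and takes 1/24.
Magnus is living and takes 1/4.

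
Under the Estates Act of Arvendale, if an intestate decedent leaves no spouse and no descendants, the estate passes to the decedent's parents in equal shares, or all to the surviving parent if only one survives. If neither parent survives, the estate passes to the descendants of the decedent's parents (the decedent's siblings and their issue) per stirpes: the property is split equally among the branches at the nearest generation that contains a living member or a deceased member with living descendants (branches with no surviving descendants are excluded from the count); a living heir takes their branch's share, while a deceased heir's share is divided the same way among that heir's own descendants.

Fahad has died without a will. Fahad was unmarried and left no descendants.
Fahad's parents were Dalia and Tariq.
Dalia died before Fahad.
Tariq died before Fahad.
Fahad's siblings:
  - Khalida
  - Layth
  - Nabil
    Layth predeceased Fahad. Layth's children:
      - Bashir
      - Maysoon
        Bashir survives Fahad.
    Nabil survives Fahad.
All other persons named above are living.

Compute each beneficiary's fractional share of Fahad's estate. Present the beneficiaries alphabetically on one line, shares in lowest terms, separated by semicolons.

Bashir 1/6; Khalida 1/3; Maysoon 1/6; Nabil 1/3

Neither parent survives and there are no descendants, so the estate passes to Fahad's siblings and their issue per stirpes.
The estate is divided into 3 equal shares of 1/3 among Khalida, Layth, Nabil.
Khalida is living and takes 1/3.
Layth predeceased; the 1/3 allotted to Layth's branch passes to Layth's issue by representation.
The 1/3 is divided into 2 equal shares of 1/6 among Bashir, Maysoon.
Bashir is living and takes 1/6.
Maysoon is living and takes 1/6.
Nabil is living and takes 1/3.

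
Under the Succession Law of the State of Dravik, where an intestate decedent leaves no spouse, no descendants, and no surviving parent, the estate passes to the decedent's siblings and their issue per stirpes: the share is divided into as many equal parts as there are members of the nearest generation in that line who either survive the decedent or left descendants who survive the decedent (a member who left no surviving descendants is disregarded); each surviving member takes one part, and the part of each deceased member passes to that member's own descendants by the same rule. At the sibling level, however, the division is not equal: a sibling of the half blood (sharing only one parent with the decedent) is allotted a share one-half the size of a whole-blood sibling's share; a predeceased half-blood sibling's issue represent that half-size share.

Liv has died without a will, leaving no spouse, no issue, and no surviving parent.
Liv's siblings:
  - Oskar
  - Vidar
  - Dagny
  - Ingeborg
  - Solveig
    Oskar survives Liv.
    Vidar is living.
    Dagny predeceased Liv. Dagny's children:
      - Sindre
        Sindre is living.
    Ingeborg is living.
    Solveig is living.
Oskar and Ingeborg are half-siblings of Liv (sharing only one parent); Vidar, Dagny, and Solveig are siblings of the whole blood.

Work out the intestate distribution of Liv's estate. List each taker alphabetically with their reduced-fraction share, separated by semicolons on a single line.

Ingeborg 1/8; Oskar 1/8; Sindre 1/4; Solveig 1/4; Vidar 1/4

No spouse, descendants, or parent survives, so the estate passes to Liv's siblings per stirpes.
Half-blood siblings count for one-half the weight of whole-blood siblings at the initial division.
Dividing 1 in proportion to weights (total weight 4): Oskar (weight 1/2) → 1/8; Vidar (weight 1) → 1/4; Dagny (weight 1) → 1/4; Ingeborg (weight 1/2) → 1/8; Solveig (weight 1) → 1/4.
Oskar is living and takes 1/8.
Vidar is living and takes 1/4.
Dagny predeceased; the 1/4 allotted to Dagny's branch passes to Dagny's issue by representation.
Sindre is the sole taker at this level and receives the full 1/4.
Ingeborg is living and takes 1/8.
Solveig is living and takes 1/4.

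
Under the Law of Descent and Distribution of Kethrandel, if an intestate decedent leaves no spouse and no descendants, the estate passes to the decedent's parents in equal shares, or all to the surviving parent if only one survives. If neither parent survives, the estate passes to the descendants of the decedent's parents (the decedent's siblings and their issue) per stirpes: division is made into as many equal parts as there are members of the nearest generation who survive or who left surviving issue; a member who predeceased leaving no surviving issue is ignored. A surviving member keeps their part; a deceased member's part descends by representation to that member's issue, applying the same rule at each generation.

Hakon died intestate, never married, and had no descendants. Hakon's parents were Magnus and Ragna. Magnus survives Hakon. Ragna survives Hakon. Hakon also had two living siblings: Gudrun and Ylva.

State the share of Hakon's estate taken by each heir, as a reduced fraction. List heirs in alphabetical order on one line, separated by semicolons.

Both parents survive, so Magnus and Ragna each take 1/2. The siblings take nothing because a surviving parent has priority.

Magnus 1/2; Ragna 1/2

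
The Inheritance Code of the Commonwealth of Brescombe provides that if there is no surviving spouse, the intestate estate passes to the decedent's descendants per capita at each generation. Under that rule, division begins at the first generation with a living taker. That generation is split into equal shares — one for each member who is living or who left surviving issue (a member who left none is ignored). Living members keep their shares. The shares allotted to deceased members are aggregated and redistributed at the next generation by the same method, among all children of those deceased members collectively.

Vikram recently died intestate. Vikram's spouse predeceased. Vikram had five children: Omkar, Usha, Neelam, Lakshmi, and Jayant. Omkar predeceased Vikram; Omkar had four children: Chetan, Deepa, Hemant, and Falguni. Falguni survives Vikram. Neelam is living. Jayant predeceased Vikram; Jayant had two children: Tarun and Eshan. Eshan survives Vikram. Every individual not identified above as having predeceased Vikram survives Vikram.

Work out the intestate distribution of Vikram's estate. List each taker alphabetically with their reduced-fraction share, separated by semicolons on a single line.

There is no surviving spouse, so the entire estate passes to Vikram's descendants per capita at each generation.
At generation 1 (Omkar, Usha, Neelam, Lakshmi, Jayant) there are 5 shares of (1)/5 = 1/5 each.
Living: Usha, Neelam, and Lakshmi — each takes 1/5.
Deceased: Omkar and Jayant. Their combined 2/5 is pooled and carried to generation 2.
At generation 2 (Chetan, Deepa, Hemant, Falguni, Tarun, Eshan) there are 6 shares of (2/5)/6 = 1/15 each.
Living: Chetan, Deepa, Hemant, Falguni, Tarun, and Eshan — each takes 1/15.

Chetan 1/15; Deepa 1/15; Eshan 1/15; Falguni 1/15; Hemant 1/15; Lakshmi 1/5; Neelam 1/5; Tarun 1/15; Usha 1/5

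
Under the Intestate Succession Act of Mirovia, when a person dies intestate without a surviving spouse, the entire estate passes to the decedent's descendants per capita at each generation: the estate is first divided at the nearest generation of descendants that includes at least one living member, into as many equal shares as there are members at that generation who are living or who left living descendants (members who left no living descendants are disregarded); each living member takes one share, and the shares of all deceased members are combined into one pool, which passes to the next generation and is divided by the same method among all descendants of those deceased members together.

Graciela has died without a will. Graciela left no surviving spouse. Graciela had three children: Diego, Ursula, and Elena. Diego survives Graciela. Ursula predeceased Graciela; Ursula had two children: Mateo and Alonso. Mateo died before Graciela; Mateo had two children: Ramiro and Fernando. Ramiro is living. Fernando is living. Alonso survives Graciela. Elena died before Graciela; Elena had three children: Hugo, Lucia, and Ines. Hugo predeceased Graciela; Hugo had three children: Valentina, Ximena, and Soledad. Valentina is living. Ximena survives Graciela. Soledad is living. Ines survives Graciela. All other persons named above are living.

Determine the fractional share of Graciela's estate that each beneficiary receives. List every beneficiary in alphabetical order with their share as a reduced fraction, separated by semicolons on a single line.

Alonso 2/15; Diego 1/3; Fernando 4/75; Ines 2/15; Lucia 2/15; Ramiro 4/75; Soledad 4/75; Valentina 4/75; Ximena 4/75

There is no surviving spouse, so the entire estate passes to Graciela's descendants per capita at each generation.
At generation 1 (Diego, Ursula, Elena) there are 3 shares of (1)/3 = 1/3 each.
Living: Diego — each takes 1/3.
Deceased: Ursula and Elena. Their combined 2/3 is pooled and carried to generation 2.
At generation 2 (Mateo, Alonso, Hugo, Lucia, Ines) there are 5 shares of (2/3)/5 = 2/15 each.
Living: Alonso, Lucia, and Ines — each takes 2/15.
Deceased: Mateo and Hugo. Their combined 4/15 is pooled and carried to generation 3.
At generation 3 (Ramiro, Fernando, Valentina, Ximena, Soledad) there are 5 shares of (4/15)/5 = 4/75 each.
Living: Ramiro, Fernando, Valentina, Ximena, and Soledad — each takes 4/75.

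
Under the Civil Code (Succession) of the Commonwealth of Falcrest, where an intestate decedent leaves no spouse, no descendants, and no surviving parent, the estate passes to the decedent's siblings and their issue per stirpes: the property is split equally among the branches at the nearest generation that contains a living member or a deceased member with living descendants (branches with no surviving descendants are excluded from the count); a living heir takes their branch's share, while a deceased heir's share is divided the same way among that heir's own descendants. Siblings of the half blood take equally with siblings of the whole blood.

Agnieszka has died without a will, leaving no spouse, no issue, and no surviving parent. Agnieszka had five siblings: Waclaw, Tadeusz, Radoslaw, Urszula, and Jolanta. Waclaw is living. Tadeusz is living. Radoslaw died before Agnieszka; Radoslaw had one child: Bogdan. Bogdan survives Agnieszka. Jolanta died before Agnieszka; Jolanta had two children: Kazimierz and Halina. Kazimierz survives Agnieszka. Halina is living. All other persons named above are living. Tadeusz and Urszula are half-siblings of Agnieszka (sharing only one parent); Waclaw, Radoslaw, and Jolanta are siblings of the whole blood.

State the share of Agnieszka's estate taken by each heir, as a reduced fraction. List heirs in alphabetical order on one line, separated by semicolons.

Bogdan 1/5; Halina 1/10; Kazimierz 1/10; Tadeusz 1/5; Urszula 1/5; Waclaw 1/5

No spouse, descendants, or parent survives, so the estate passes to Agnieszka's siblings per stirpes.
Half-blood and whole-blood siblings take equally under the stated rule.
The estate is divided into 5 equal shares of 1/5 among Waclaw, Tadeusz, Radoslaw, Urszula, Jolanta.
Waclaw is living and takes 1/5.
Tadeusz is living and takes 1/5.
Radoslaw predeceased; the 1/5 allotted to Radoslaw's branch passes to Radoslaw's issue by representation.
Bogdan is the sole taker at this level and receives the full 1/5.
Urszula is living and takes 1/5.
Jolanta predeceased; the 1/5 allotted to Jolanta's branch passes to Jolanta's issue by representation.
The 1/5 is divided into 2 equal shares of 1/10 among Kazimierz, Halina.
Kazimierz is living and takes 1/10.
Halina is living and takes 1/10.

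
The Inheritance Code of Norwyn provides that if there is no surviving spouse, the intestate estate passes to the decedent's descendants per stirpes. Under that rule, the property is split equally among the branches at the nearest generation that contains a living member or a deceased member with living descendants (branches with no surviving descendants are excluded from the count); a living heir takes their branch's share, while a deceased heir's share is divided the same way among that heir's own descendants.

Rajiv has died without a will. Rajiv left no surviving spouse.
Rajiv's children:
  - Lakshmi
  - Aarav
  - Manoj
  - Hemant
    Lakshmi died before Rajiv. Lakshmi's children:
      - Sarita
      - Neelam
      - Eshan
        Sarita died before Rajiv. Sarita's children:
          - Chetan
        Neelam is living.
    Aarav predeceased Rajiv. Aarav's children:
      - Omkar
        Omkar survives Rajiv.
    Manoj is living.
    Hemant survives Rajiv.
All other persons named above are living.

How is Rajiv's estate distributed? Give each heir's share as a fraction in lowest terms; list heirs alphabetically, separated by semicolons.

There is no surviving spouse, so the entire estate passes to Rajiv's descendants per stirpes.
The estate is divided into 4 equal shares of 1/4 among Lakshmi, Aarav, Manoj, Hemant.
Lakshmi predeceased; the 1/4 allotted to Lakshmi's branch passes to Lakshmi's issue by representation.
The 1/4 is divided into 3 equal shares of 1/12 among Sarita, Neelam, Eshan.
Sarita predeceased; the 1/12 allotted to Sarita's branch passes to Sarita's issue by representation.
Chetan is the sole taker at this level and receives the full 1/12.
Neelam is living and takes 1/12.
Eshan is living and takes 1/12.
Aarav predeceased; the 1/4 allotted to Aarav's branch passes to Aarav's issue by representation.
Omkar is the sole taker at this level and receives the full 1/4.
Manoj is living and takes 1/4.
Hemant is living and takes 1/4.

Chetan 1/12; Eshan 1/12; Hemant 1/4; Manoj 1/4; Neelam 1/12; Omkar 1/4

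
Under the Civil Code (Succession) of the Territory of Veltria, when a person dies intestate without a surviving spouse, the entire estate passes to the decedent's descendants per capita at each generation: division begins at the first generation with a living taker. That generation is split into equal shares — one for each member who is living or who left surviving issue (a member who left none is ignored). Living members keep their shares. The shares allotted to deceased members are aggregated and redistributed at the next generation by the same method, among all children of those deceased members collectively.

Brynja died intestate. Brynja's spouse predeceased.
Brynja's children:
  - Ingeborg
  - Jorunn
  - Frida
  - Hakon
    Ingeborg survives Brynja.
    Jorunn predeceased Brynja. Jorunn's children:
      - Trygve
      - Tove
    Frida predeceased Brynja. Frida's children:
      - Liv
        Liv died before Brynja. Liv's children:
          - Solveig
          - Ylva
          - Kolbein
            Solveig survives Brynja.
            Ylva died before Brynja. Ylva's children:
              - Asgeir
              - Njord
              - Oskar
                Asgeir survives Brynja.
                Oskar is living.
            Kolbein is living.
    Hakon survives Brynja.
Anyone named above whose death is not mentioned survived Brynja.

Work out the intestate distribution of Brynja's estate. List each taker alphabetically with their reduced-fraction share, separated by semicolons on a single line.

Asgeir 1/54; Hakon 1/4; Ingeborg 1/4; Kolbein 1/18; Njord 1/54; Oskar 1/54; Solveig 1/18; Tove 1/6; Trygve 1/6

There is no surviving spouse, so the entire estate passes to Brynja's descendants per capita at each generation.
At generation 1 (Ingeborg, Jorunn, Frida, Hakon) there are 4 shares of (1)/4 = 1/4 each.
Living: Ingeborg and Hakon — each takes 1/4.
Deceased: Jorunn and Frida. Their combined 1/2 is pooled and carried to generation 2.
At generation 2 (Trygve, Tove, Liv) there are 3 shares of (1/2)/3 = 1/6 each.
Living: Trygve and Tove — each takes 1/6.
Deceased: Liv. That 1/6 share is carried to generation 3.
At generation 3 (Solveig, Ylva, Kolbein) there are 3 shares of (1/6)/3 = 1/18 each.
Living: Solveig and Kolbein — each takes 1/18.
Deceased: Ylva. That 1/18 share is carried to generation 4.
At generation 4 (Asgeir, Njord, Oskar) there are 3 shares of (1/18)/3 = 1/54 each.
Living: Asgeir, Njord, and Oskar — each takes 1/54.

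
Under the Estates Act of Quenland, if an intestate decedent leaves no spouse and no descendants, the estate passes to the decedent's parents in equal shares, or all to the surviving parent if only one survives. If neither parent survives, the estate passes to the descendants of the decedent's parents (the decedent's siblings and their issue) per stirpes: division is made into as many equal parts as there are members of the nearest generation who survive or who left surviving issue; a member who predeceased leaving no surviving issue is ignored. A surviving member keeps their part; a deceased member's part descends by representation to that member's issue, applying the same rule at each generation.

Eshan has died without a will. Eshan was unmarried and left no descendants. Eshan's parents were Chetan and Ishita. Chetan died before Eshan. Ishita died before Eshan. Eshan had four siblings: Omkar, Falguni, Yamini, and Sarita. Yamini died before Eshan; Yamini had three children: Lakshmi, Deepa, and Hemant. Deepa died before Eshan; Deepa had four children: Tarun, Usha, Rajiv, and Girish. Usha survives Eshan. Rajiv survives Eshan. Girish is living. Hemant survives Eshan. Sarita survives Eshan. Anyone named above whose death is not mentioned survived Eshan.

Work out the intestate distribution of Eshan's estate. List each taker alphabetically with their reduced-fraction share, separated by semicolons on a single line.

Falguni 1/4; Girish 1/48; Hemant 1/12; Lakshmi 1/12; Omkar 1/4; Rajiv 1/48; Sarita 1/4; Tarun 1/48; Usha 1/48

Neither parent survives and there are no descendants, so the estate passes to Eshan's siblings and their issue per stirpes.
The estate is divided into 4 equal shares of 1/4 among Omkar, Falguni, Yamini, Sarita.
Omkar is living and takes 1/4.
Falguni is living and takes 1/4.
Yamini predeceased; the 1/4 allotted to Yamini's branch passes to Yamini's issue by representation.
The 1/4 is divided into 3 equal shares of 1/12 among Lakshmi, Deepa, Hemant.
Lakshmi is living and takes 1/12.
Deepa predeceased; the 1/12 allotted to Deepa's branch passes to Deepa's issue by representation.
The 1/12 is divided into 4 equal shares of 1/48 among Tarun, Usha, Rajiv, Girish.
Tarun is living and takes 1/48.
Usha is living and takes 1/48.
Rajiv is living and takes 1/48.
Girish is living and takes 1/48.
Hemant is living and takes 1/12.
Sarita is living and takes 1/4.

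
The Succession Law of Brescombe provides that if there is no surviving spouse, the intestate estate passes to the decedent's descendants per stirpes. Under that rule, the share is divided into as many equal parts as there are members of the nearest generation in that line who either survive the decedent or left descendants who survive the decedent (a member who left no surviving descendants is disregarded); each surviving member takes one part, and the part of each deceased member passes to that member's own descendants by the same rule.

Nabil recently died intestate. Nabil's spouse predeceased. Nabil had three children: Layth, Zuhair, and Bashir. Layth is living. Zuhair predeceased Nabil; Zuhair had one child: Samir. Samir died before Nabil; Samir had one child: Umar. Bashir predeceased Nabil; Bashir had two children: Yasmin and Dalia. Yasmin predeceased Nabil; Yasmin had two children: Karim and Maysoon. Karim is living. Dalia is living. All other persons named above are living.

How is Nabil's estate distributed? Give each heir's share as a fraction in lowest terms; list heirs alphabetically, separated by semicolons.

There is no surviving spouse, so the entire estate passes to Nabil's descendants per stirpes.
The estate is divided into 3 equal shares of 1/3 among Layth, Zuhair, Bashir.
Layth is living and takes 1/3.
Zuhair predeceased; the 1/3 allotted to Zuhair's branch passes to Zuhair's issue by representation.
Samir's line is the sole branch at this level, so the full 1/3 passes to Samir's issue by representation.
Umar is the sole taker at this level and receives the full 1/3.
Bashir predeceased; the 1/3 allotted to Bashir's branch passes to Bashir's issue by representation.
The 1/3 is divided into 2 equal shares of 1/6 among Yasmin, Dalia.
Yasmin predeceased; the 1/6 allotted to Yasmin's branch passes to Yasmin's issue by representation.
The 1/6 is divided into 2 equal shares of 1/12 among Karim, Maysoon.
Karim is living and takes 1/12.
Maysoon is living and takes 1/12.
Dalia is living and takes 1/6.

Dalia 1/6; Karim 1/12; Layth 1/3; Maysoon 1/12; Umar 1/3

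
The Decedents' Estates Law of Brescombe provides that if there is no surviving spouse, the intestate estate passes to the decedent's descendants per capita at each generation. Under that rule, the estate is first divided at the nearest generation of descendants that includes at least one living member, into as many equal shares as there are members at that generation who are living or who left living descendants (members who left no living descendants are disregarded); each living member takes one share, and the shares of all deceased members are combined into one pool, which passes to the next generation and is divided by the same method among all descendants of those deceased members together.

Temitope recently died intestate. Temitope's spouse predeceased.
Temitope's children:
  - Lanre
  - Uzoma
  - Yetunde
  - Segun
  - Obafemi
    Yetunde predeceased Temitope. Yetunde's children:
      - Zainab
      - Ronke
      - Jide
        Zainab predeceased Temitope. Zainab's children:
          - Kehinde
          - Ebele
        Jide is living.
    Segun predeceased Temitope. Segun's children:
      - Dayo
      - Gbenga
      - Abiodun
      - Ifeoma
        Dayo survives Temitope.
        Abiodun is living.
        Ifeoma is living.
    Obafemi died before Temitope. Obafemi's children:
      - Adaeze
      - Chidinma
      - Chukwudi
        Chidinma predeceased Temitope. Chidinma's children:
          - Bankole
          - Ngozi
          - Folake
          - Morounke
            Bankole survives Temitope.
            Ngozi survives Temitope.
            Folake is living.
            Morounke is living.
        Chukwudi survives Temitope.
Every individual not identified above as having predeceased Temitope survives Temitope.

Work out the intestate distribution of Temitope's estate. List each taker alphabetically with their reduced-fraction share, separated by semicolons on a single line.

Abiodun 3/50; Adaeze 3/50; Bankole 1/50; Chukwudi 3/50; Dayo 3/50; Ebele 1/50; Folake 1/50; Gbenga 3/50; Ifeoma 3/50; Jide 3/50; Kehinde 1/50; Lanre 1/5; Morounke 1/50; Ngozi 1/50; Ronke 3/50; Uzoma 1/5

There is no surviving spouse, so the entire estate passes to Temitope's descendants per capita at each generation.
At generation 1 (Lanre, Uzoma, Yetunde, Segun, Obafemi) there are 5 shares of (1)/5 = 1/5 each.
Living: Lanre and Uzoma — each takes 1/5.
Deceased: Yetunde, Segun, and Obafemi. Their combined 3/5 is pooled and carried to generation 2.
At generation 2 (Zainab, Ronke, Jide, Dayo, Gbenga, Abiodun, Ifeoma, Adaeze, Chidinma, Chukwudi) there are 10 shares of (3/5)/10 = 3/50 each.
Living: Ronke, Jide, Dayo, Gbenga, Abiodun, Ifeoma, Adaeze, and Chukwudi — each takes 3/50.
Deceased: Zainab and Chidinma. Their combined 3/25 is pooled and carried to generation 3.
At generation 3 (Kehinde, Ebele, Bankole, Ngozi, Folake, Morounke) there are 6 shares of (3/25)/6 = 1/50 each.
Living: Kehinde, Ebele, Bankole, Ngozi, Folake, and Morounke — each takes 1/50.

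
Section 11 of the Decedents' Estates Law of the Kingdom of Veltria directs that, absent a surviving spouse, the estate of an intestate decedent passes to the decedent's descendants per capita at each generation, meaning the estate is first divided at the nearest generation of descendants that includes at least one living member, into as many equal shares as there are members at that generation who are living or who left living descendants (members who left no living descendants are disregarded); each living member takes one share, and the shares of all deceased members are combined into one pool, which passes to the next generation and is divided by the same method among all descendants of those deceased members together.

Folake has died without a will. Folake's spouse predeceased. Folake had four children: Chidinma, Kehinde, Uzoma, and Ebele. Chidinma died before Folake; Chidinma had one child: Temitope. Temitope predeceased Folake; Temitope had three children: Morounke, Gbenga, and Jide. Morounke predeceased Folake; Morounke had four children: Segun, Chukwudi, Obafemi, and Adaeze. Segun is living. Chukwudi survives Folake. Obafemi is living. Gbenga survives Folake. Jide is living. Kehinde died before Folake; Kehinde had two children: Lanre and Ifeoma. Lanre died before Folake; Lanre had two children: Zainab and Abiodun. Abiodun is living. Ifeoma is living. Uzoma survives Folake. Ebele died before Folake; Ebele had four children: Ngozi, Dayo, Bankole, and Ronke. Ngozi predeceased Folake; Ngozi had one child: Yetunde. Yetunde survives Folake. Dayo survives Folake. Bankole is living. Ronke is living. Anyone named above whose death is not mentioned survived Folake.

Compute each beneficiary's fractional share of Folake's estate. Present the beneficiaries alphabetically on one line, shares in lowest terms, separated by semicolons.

There is no surviving spouse, so the entire estate passes to Folake's descendants per capita at each generation.
At generation 1 (Chidinma, Kehinde, Uzoma, Ebele) there are 4 shares of (1)/4 = 1/4 each.
Living: Uzoma — each takes 1/4.
Deceased: Chidinma, Kehinde, and Ebele. Their combined 3/4 is pooled and carried to generation 2.
At generation 2 (Temitope, Lanre, Ifeoma, Ngozi, Dayo, Bankole, Ronke) there are 7 shares of (3/4)/7 = 3/28 each.
Living: Ifeoma, Dayo, Bankole, and Ronke — each takes 3/28.
Deceased: Temitope, Lanre, and Ngozi. Their combined 9/28 is pooled and carried to generation 3.
At generation 3 (Morounke, Gbenga, Jide, Zainab, Abiodun, Yetunde) there are 6 shares of (9/28)/6 = 3/56 each.
Living: Gbenga, Jide, Zainab, Abiodun, and Yetunde — each takes 3/56.
Deceased: Morounke. That 3/56 share is carried to generation 4.
At generation 4 (Segun, Chukwudi, Obafemi, Adaeze) there are 4 shares of (3/56)/4 = 3/224 each.
Living: Segun, Chukwudi, Obafemi, and Adaeze — each takes 3/224.

Abiodun 3/56; Adaeze 3/224; Bankole 3/28; Chukwudi 3/224; Dayo 3/28; Gbenga 3/56; Ifeoma 3/28; Jide 3/56; Obafemi 3/224; Ronke 3/28; Segun 3/224; Uzoma 1/4; Yetunde 3/56; Zainab 3/56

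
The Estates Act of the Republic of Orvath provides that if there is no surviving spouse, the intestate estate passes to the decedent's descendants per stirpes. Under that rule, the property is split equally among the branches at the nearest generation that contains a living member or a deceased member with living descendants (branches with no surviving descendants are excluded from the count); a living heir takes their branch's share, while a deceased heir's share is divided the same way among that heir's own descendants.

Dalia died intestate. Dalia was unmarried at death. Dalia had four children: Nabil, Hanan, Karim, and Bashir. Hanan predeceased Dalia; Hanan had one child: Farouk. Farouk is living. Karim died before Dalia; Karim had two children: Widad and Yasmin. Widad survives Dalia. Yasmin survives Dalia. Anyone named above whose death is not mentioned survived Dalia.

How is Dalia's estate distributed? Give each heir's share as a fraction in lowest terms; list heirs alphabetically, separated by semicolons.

There is no surviving spouse, so the entire estate passes to Dalia's descendants per stirpes.
The estate is divided into 4 equal shares of 1/4 among Nabil, Hanan, Karim, Bashir.
Nabil is living and takes 1/4.
Hanan predeceased; the 1/4 allotted to Hanan's branch passes to Hanan's issue by representation.
Farouk is the sole taker at this level and receives the full 1/4.
Karim predeceased; the 1/4 allotted to Karim's branch passes to Karim's issue by representation.
The 1/4 is divided into 2 equal shares of 1/8 among Widad, Yasmin.
Widad is living and takes 1/8.
Yasmin is living and takes 1/8.
Bashir is living and takes 1/4.

Bashir 1/4; Farouk 1/4; Nabil 1/4; Widad 1/8; Yasmin 1/8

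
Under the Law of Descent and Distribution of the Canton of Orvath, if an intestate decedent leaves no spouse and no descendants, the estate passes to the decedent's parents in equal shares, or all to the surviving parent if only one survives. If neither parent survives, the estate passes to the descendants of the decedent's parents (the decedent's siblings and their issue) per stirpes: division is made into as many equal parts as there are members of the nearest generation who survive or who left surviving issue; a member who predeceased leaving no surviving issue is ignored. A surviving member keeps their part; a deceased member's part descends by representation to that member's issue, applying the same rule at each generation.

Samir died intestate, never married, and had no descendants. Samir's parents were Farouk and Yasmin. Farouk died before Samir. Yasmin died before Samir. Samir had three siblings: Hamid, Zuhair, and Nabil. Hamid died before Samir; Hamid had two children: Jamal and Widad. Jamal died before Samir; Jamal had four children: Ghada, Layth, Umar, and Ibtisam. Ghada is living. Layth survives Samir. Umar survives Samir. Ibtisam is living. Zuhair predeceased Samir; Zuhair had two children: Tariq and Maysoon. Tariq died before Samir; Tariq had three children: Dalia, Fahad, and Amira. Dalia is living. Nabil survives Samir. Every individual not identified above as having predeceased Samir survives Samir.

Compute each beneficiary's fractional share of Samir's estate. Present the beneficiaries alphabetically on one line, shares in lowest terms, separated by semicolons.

Neither parent survives and there are no descendants, so the estate passes to Samir's siblings and their issue per stirpes.
The estate is divided into 3 equal shares of 1/3 among Hamid, Zuhair, Nabil.
Hamid predeceased; the 1/3 allotted to Hamid's branch passes to Hamid's issue by representation.
The 1/3 is divided into 2 equal shares of 1/6 among Jamal, Widad.
Jamal predeceased; the 1/6 allotted to Jamal's branch passes to Jamal's issue by representation.
The 1/6 is divided into 4 equal shares of 1/24 among Ghada, Layth, Umar, Ibtisam.
Ghada is living and takes 1/24.
Layth is living and takes 1/24.
Umar is living and takes 1/24.
Ibtisam is living and takes 1/24.
Widad is living and takes 1/6.
Zuhair predeceased; the 1/3 allotted to Zuhair's branch passes to Zuhair's issue by representation.
The 1/3 is divided into 2 equal shares of 1/6 among Tariq, Maysoon.
Tariq predeceased; the 1/6 allotted to Tariq's branch passes to Tariq's issue by representation.
The 1/6 is divided into 3 equal shares of 1/18 among Dalia, Fahad, Amira.
Dalia is living and takes 1/18.
Fahad is living and takes 1/18.
Amira is living and takes 1/18.
Maysoon is living and takes 1/6.
Nabil is living and takes 1/3.

Amira 1/18; Dalia 1/18; Fahad 1/18; Ghada 1/24; Ibtisam 1/24; Layth 1/24; Maysoon 1/6; Nabil 1/3; Umar 1/24; Widad 1/6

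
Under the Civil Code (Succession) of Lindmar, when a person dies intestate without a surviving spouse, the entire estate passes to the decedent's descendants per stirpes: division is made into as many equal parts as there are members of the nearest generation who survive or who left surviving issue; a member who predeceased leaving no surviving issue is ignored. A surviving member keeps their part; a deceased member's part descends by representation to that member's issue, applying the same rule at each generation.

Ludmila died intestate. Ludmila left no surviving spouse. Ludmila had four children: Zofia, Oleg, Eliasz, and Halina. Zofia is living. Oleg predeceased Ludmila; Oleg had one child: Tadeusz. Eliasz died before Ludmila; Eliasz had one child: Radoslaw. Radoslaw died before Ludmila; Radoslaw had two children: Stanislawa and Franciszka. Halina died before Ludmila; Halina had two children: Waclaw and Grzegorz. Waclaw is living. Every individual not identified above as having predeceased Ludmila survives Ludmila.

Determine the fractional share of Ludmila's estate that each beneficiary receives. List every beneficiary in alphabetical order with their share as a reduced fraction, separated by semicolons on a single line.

Franciszka 1/8; Grzegorz 1/8; Stanislawa 1/8; Tadeusz 1/4; Waclaw 1/8; Zofia 1/4

There is no surviving spouse, so the entire estate passes to Ludmila's descendants per stirpes.
The estate is divided into 4 equal shares of 1/4 among Zofia, Oleg, Eliasz, Halina.
Zofia is living and takes 1/4.
Oleg predeceased; the 1/4 allotted to Oleg's branch passes to Oleg's issue by representation.
Tadeusz is the sole taker at this level and receives the full 1/4.
Eliasz predeceased; the 1/4 allotted to Eliasz's branch passes to Eliasz's issue by representation.
Radoslaw's line is the sole branch at this level, so the full 1/4 passes to Radoslaw's issue by representation.
The 1/4 is divided into 2 equal shares of 1/8 among Stanislawa, Franciszka.
Stanislawa is living and takes 1/8.
Franciszka is living and takes 1/8.
Halina predeceased; the 1/4 allotted to Halina's branch passes to Halina's issue by representation.
The 1/4 is divided into 2 equal shares of 1/8 among Waclaw, Grzegorz.
Waclaw is living and takes 1/8.
Grzegorz is living and takes 1/8.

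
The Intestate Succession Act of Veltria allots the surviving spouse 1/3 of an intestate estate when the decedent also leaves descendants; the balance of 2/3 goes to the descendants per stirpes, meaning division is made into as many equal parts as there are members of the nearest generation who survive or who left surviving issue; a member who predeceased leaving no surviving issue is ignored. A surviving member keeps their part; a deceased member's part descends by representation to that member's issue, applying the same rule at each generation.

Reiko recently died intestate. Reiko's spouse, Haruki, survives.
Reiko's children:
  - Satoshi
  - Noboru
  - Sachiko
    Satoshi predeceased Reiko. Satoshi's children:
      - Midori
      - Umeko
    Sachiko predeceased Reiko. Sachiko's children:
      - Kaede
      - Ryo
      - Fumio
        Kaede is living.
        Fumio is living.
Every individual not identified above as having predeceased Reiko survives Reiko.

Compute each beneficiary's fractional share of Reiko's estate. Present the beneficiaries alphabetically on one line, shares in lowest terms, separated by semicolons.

Fumio 2/27; Haruki 1/3; Kaede 2/27; Midori 1/9; Noboru 2/9; Ryo 2/27; Umeko 1/9

Haruki, as surviving spouse, takes 1/3.
The remaining 2/3 passes to Reiko's descendants per stirpes.
The 2/3 is divided into 3 equal shares of 2/9 among Satoshi, Noboru, Sachiko.
Satoshi predeceased; the 2/9 allotted to Satoshi's branch passes to Satoshi's issue by representation.
The 2/9 is divided into 2 equal shares of 1/9 among Midori, Umeko.
Midori is living and takes 1/9.
Umeko is living and takes 1/9.
Noboru is living and takes 2/9.
Sachiko predeceased; the 2/9 allotted to Sachiko's branch passes to Sachiko's issue by representation.
The 2/9 is divided into 3 equal shares of 2/27 among Kaede, Ryo, Fumio.
Kaede is living and takes 2/27.
Ryo is living and takes 2/27.
Fumio is living and takes 2/27.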